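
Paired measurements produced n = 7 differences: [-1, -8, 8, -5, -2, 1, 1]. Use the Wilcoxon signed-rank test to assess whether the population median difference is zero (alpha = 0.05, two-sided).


Step 1: Drop any zero differences (none here) and take |d_i|.
|d| = [1, 8, 8, 5, 2, 1, 1]
Step 2: Midrank |d_i| (ties get averaged ranks).
ranks: |1|->2, |8|->6.5, |8|->6.5, |5|->5, |2|->4, |1|->2, |1|->2
Step 3: Attach original signs; sum ranks with positive sign and with negative sign.
W+ = 6.5 + 2 + 2 = 10.5
W- = 2 + 6.5 + 5 + 4 = 17.5
(Check: W+ + W- = 28 should equal n(n+1)/2 = 28.)
Step 4: Test statistic W = min(W+, W-) = 10.5.
Step 5: Ties in |d|, so use the tie-corrected normal approximation.
        E[W] = n(n+1)/4 = 7*8/4 = 14.
        Tie groups: |d|=1 (t=3), |d|=8 (t=2); sum(t^3 - t) = 30.
        Var[W] = n(n+1)(2n+1)/24 - sum(t^3-t)/48 = 840/24 - 30/48 = 34.375.
        z = (W - E[W]) / sqrt(Var[W]) = (10.5 - 14) / 5.8630 = -0.5970.
        Two-sided p = 2*Phi(z) = 0.550533.
Step 6: alpha = 0.05. fail to reject H0.

W+ = 10.5, W- = 17.5, W = min = 10.5, p = 0.550533, fail to reject H0.


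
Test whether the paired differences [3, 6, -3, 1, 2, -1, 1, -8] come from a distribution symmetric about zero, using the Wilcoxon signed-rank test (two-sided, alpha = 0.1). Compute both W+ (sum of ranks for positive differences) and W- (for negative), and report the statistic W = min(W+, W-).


Step 1: Drop any zero differences (none here) and take |d_i|.
|d| = [3, 6, 3, 1, 2, 1, 1, 8]
Step 2: Midrank |d_i| (ties get averaged ranks).
ranks: |3|->5.5, |6|->7, |3|->5.5, |1|->2, |2|->4, |1|->2, |1|->2, |8|->8
Step 3: Attach original signs; sum ranks with positive sign and with negative sign.
W+ = 5.5 + 7 + 2 + 4 + 2 = 20.5
W- = 5.5 + 2 + 8 = 15.5
(Check: W+ + W- = 36 should equal n(n+1)/2 = 36.)
Step 4: Test statistic W = min(W+, W-) = 15.5.
Step 5: Ties in |d|, so use the tie-corrected normal approximation.
        E[W] = n(n+1)/4 = 8*9/4 = 18.
        Tie groups: |d|=1 (t=3), |d|=3 (t=2); sum(t^3 - t) = 30.
        Var[W] = n(n+1)(2n+1)/24 - sum(t^3-t)/48 = 1224/24 - 30/48 = 50.375.
        z = (W - E[W]) / sqrt(Var[W]) = (15.5 - 18) / 7.0975 = -0.3522.
        Two-sided p = 2*Phi(z) = 0.724662.
Step 6: alpha = 0.1. fail to reject H0.

W+ = 20.5, W- = 15.5, W = min = 15.5, p = 0.724662, fail to reject H0.


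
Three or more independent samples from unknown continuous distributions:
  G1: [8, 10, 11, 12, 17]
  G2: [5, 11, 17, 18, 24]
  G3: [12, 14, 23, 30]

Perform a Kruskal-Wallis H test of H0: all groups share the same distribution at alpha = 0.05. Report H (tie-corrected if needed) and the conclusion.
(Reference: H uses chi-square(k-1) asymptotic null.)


Step 1: Combine all N = 14 observations and assign midranks.
sorted (value, group, rank): (5,G2,1), (8,G1,2), (10,G1,3), (11,G1,4.5), (11,G2,4.5), (12,G1,6.5), (12,G3,6.5), (14,G3,8), (17,G1,9.5), (17,G2,9.5), (18,G2,11), (23,G3,12), (24,G2,13), (30,G3,14)
Step 2: Sum ranks within each group.
R_1 = 25.5 (n_1 = 5)
R_2 = 39 (n_2 = 5)
R_3 = 40.5 (n_3 = 4)
Step 3: H = 12/(N(N+1)) * sum(R_i^2/n_i) - 3(N+1)
     = 12/(14*15) * (25.5^2/5 + 39^2/5 + 40.5^2/4) - 3*15
     = 0.057143 * 844.312 - 45
     = 3.246429.
Step 4: Ties present; correction factor C = 1 - 18/(14^3 - 14) = 0.993407. Corrected H = 3.246429 / 0.993407 = 3.267976.
Step 5: Under H0, H ~ chi^2(2); p-value = 0.195150.
Step 6: alpha = 0.05. fail to reject H0.

H = 3.2680, df = 2, p = 0.195150, fail to reject H0.


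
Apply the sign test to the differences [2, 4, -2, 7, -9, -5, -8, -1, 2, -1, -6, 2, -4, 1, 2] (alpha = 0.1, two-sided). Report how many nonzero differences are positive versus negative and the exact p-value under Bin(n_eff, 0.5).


Step 1: Discard zero differences. Original n = 15; n_eff = number of nonzero differences = 15.
Nonzero differences (with sign): +2, +4, -2, +7, -9, -5, -8, -1, +2, -1, -6, +2, -4, +1, +2
Step 2: Count signs: positive = 7, negative = 8.
Step 3: Under H0: P(positive) = 0.5, so the number of positives S ~ Bin(15, 0.5).
Step 4: Two-sided exact p-value = sum of Bin(15,0.5) probabilities at or below the observed probability = 1.000000.
Step 5: alpha = 0.1. fail to reject H0.

n_eff = 15, pos = 7, neg = 8, p = 1.000000, fail to reject H0.


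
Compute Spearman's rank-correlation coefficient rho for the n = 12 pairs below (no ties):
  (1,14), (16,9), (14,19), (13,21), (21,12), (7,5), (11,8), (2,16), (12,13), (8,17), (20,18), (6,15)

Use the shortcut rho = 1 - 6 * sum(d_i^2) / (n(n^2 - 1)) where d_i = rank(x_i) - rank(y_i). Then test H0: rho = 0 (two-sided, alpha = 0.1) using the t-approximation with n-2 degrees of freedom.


Step 1: Rank x and y separately (midranks; no ties here).
rank(x): 1->1, 16->10, 14->9, 13->8, 21->12, 7->4, 11->6, 2->2, 12->7, 8->5, 20->11, 6->3
rank(y): 14->6, 9->3, 19->11, 21->12, 12->4, 5->1, 8->2, 16->8, 13->5, 17->9, 18->10, 15->7
Step 2: d_i = R_x(i) - R_y(i); compute d_i^2.
  (1-6)^2=25, (10-3)^2=49, (9-11)^2=4, (8-12)^2=16, (12-4)^2=64, (4-1)^2=9, (6-2)^2=16, (2-8)^2=36, (7-5)^2=4, (5-9)^2=16, (11-10)^2=1, (3-7)^2=16
sum(d^2) = 256.
Step 3: rho = 1 - 6*256 / (12*(12^2 - 1)) = 1 - 1536/1716 = 0.104895.
Step 4: Under H0, t = rho * sqrt((n-2)/(1-rho^2)) = 0.3335 ~ t(10).
Step 5: Two-sided p-value from the t-distribution with 10 df = 0.745609.
Step 6: alpha = 0.1. fail to reject H0.

rho = 0.1049, p = 0.745609, fail to reject H0 at alpha = 0.1.


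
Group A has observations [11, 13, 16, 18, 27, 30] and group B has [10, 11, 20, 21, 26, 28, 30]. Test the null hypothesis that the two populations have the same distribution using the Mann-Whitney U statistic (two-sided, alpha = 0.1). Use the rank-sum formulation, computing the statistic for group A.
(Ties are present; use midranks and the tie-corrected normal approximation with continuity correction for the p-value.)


Step 1: Combine and sort all 13 observations; assign midranks.
sorted (value, group): (10,Y), (11,X), (11,Y), (13,X), (16,X), (18,X), (20,Y), (21,Y), (26,Y), (27,X), (28,Y), (30,X), (30,Y)
ranks: 10->1, 11->2.5, 11->2.5, 13->4, 16->5, 18->6, 20->7, 21->8, 26->9, 27->10, 28->11, 30->12.5, 30->12.5
Step 2: Rank sum for X: R1 = 2.5 + 4 + 5 + 6 + 10 + 12.5 = 40.
Step 3: U_X = R1 - n1(n1+1)/2 = 40 - 6*7/2 = 40 - 21 = 19.
       U_Y = n1*n2 - U_X = 42 - 19 = 23.
Step 4: Ties are present, so use the tie-corrected normal approximation (with continuity correction) for the p-value.
Step 5: p-value = 0.829863; compare to alpha = 0.1. fail to reject H0.

U_X = 19, p = 0.829863, fail to reject H0 at alpha = 0.1.


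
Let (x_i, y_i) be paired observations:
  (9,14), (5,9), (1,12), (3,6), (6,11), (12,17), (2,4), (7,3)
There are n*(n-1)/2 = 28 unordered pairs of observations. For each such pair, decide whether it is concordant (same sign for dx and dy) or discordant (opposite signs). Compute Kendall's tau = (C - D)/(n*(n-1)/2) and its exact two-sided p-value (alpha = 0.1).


Step 1: Enumerate the 28 unordered pairs (i,j) with i<j and classify each by sign(x_j-x_i) * sign(y_j-y_i).
  (1,2):dx=-4,dy=-5->C; (1,3):dx=-8,dy=-2->C; (1,4):dx=-6,dy=-8->C; (1,5):dx=-3,dy=-3->C
  (1,6):dx=+3,dy=+3->C; (1,7):dx=-7,dy=-10->C; (1,8):dx=-2,dy=-11->C; (2,3):dx=-4,dy=+3->D
  (2,4):dx=-2,dy=-3->C; (2,5):dx=+1,dy=+2->C; (2,6):dx=+7,dy=+8->C; (2,7):dx=-3,dy=-5->C
  (2,8):dx=+2,dy=-6->D; (3,4):dx=+2,dy=-6->D; (3,5):dx=+5,dy=-1->D; (3,6):dx=+11,dy=+5->C
  (3,7):dx=+1,dy=-8->D; (3,8):dx=+6,dy=-9->D; (4,5):dx=+3,dy=+5->C; (4,6):dx=+9,dy=+11->C
  (4,7):dx=-1,dy=-2->C; (4,8):dx=+4,dy=-3->D; (5,6):dx=+6,dy=+6->C; (5,7):dx=-4,dy=-7->C
  (5,8):dx=+1,dy=-8->D; (6,7):dx=-10,dy=-13->C; (6,8):dx=-5,dy=-14->C; (7,8):dx=+5,dy=-1->D
Step 2: C = 19, D = 9, total pairs = 28.
Step 3: tau = (C - D)/(n(n-1)/2) = (19 - 9)/28 = 0.357143.
Step 4: Exact two-sided p-value (enumerate n! = 40320 permutations of y under H0): p = 0.275099.
Step 5: alpha = 0.1. fail to reject H0.

tau_b = 0.3571 (C=19, D=9), p = 0.275099, fail to reject H0.


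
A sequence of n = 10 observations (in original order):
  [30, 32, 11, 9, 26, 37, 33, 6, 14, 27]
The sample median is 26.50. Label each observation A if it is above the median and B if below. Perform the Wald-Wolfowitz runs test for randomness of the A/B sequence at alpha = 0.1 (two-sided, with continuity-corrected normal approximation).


Step 1: Compute median = 26.50; label A = above, B = below.
Labels in order: AABBBAABBA  (n_A = 5, n_B = 5)
Step 2: Count runs R = 5.
Step 3: Under H0 (random ordering), E[R] = 2*n_A*n_B/(n_A+n_B) + 1 = 2*5*5/10 + 1 = 6.0000.
        Var[R] = 2*n_A*n_B*(2*n_A*n_B - n_A - n_B) / ((n_A+n_B)^2 * (n_A+n_B-1)) = 2000/900 = 2.2222.
        SD[R] = 1.4907.
Step 4: Continuity-corrected z = (R + 0.5 - E[R]) / SD[R] = (5 + 0.5 - 6.0000) / 1.4907 = -0.3354.
Step 5: Two-sided p-value via normal approximation = 2*(1 - Phi(|z|)) = 0.737316.
Step 6: alpha = 0.1. fail to reject H0.

R = 5, z = -0.3354, p = 0.737316, fail to reject H0.


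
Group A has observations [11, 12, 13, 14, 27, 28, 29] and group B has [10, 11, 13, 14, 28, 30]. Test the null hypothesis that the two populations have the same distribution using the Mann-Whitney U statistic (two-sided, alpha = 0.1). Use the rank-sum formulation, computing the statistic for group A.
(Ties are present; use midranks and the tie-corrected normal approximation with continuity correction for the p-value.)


Step 1: Combine and sort all 13 observations; assign midranks.
sorted (value, group): (10,Y), (11,X), (11,Y), (12,X), (13,X), (13,Y), (14,X), (14,Y), (27,X), (28,X), (28,Y), (29,X), (30,Y)
ranks: 10->1, 11->2.5, 11->2.5, 12->4, 13->5.5, 13->5.5, 14->7.5, 14->7.5, 27->9, 28->10.5, 28->10.5, 29->12, 30->13
Step 2: Rank sum for X: R1 = 2.5 + 4 + 5.5 + 7.5 + 9 + 10.5 + 12 = 51.
Step 3: U_X = R1 - n1(n1+1)/2 = 51 - 7*8/2 = 51 - 28 = 23.
       U_Y = n1*n2 - U_X = 42 - 23 = 19.
Step 4: Ties are present, so use the tie-corrected normal approximation (with continuity correction) for the p-value.
Step 5: p-value = 0.829399; compare to alpha = 0.1. fail to reject H0.

U_X = 23, p = 0.829399, fail to reject H0 at alpha = 0.1.


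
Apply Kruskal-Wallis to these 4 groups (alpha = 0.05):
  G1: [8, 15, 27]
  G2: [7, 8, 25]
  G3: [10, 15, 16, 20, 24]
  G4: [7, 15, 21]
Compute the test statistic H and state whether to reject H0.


Step 1: Combine all N = 14 observations and assign midranks.
sorted (value, group, rank): (7,G2,1.5), (7,G4,1.5), (8,G1,3.5), (8,G2,3.5), (10,G3,5), (15,G1,7), (15,G3,7), (15,G4,7), (16,G3,9), (20,G3,10), (21,G4,11), (24,G3,12), (25,G2,13), (27,G1,14)
Step 2: Sum ranks within each group.
R_1 = 24.5 (n_1 = 3)
R_2 = 18 (n_2 = 3)
R_3 = 43 (n_3 = 5)
R_4 = 19.5 (n_4 = 3)
Step 3: H = 12/(N(N+1)) * sum(R_i^2/n_i) - 3(N+1)
     = 12/(14*15) * (24.5^2/3 + 18^2/3 + 43^2/5 + 19.5^2/3) - 3*15
     = 0.057143 * 804.633 - 45
     = 0.979048.
Step 4: Ties present; correction factor C = 1 - 36/(14^3 - 14) = 0.986813. Corrected H = 0.979048 / 0.986813 = 0.992131.
Step 5: Under H0, H ~ chi^2(3); p-value = 0.803156.
Step 6: alpha = 0.05. fail to reject H0.

H = 0.9921, df = 3, p = 0.803156, fail to reject H0.


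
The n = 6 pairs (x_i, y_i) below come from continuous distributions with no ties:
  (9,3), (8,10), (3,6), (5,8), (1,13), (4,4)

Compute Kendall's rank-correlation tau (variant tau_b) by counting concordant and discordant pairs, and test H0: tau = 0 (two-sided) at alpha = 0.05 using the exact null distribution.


Step 1: Enumerate the 15 unordered pairs (i,j) with i<j and classify each by sign(x_j-x_i) * sign(y_j-y_i).
  (1,2):dx=-1,dy=+7->D; (1,3):dx=-6,dy=+3->D; (1,4):dx=-4,dy=+5->D; (1,5):dx=-8,dy=+10->D
  (1,6):dx=-5,dy=+1->D; (2,3):dx=-5,dy=-4->C; (2,4):dx=-3,dy=-2->C; (2,5):dx=-7,dy=+3->D
  (2,6):dx=-4,dy=-6->C; (3,4):dx=+2,dy=+2->C; (3,5):dx=-2,dy=+7->D; (3,6):dx=+1,dy=-2->D
  (4,5):dx=-4,dy=+5->D; (4,6):dx=-1,dy=-4->C; (5,6):dx=+3,dy=-9->D
Step 2: C = 5, D = 10, total pairs = 15.
Step 3: tau = (C - D)/(n(n-1)/2) = (5 - 10)/15 = -0.333333.
Step 4: Exact two-sided p-value (enumerate n! = 720 permutations of y under H0): p = 0.469444.
Step 5: alpha = 0.05. fail to reject H0.

tau_b = -0.3333 (C=5, D=10), p = 0.469444, fail to reject H0.


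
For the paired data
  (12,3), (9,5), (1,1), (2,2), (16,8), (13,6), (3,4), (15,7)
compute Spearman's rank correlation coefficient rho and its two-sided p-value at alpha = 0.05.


Step 1: Rank x and y separately (midranks; no ties here).
rank(x): 12->5, 9->4, 1->1, 2->2, 16->8, 13->6, 3->3, 15->7
rank(y): 3->3, 5->5, 1->1, 2->2, 8->8, 6->6, 4->4, 7->7
Step 2: d_i = R_x(i) - R_y(i); compute d_i^2.
  (5-3)^2=4, (4-5)^2=1, (1-1)^2=0, (2-2)^2=0, (8-8)^2=0, (6-6)^2=0, (3-4)^2=1, (7-7)^2=0
sum(d^2) = 6.
Step 3: rho = 1 - 6*6 / (8*(8^2 - 1)) = 1 - 36/504 = 0.928571.
Step 4: Under H0, t = rho * sqrt((n-2)/(1-rho^2)) = 6.1283 ~ t(6).
Step 5: Two-sided p-value from the t-distribution with 6 df = 0.000863.
Step 6: alpha = 0.05. reject H0.

rho = 0.9286, p = 0.000863, reject H0 at alpha = 0.05.


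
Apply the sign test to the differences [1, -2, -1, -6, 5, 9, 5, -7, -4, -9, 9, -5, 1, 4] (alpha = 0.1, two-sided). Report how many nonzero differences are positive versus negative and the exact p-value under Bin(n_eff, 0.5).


Step 1: Discard zero differences. Original n = 14; n_eff = number of nonzero differences = 14.
Nonzero differences (with sign): +1, -2, -1, -6, +5, +9, +5, -7, -4, -9, +9, -5, +1, +4
Step 2: Count signs: positive = 7, negative = 7.
Step 3: Under H0: P(positive) = 0.5, so the number of positives S ~ Bin(14, 0.5).
Step 4: Two-sided exact p-value = sum of Bin(14,0.5) probabilities at or below the observed probability = 1.000000.
Step 5: alpha = 0.1. fail to reject H0.

n_eff = 14, pos = 7, neg = 7, p = 1.000000, fail to reject H0.


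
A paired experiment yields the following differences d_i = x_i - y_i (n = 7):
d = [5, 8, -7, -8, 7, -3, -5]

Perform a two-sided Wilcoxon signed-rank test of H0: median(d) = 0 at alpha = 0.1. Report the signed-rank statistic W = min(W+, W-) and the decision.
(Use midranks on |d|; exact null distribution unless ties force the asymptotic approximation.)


Step 1: Drop any zero differences (none here) and take |d_i|.
|d| = [5, 8, 7, 8, 7, 3, 5]
Step 2: Midrank |d_i| (ties get averaged ranks).
ranks: |5|->2.5, |8|->6.5, |7|->4.5, |8|->6.5, |7|->4.5, |3|->1, |5|->2.5
Step 3: Attach original signs; sum ranks with positive sign and with negative sign.
W+ = 2.5 + 6.5 + 4.5 = 13.5
W- = 4.5 + 6.5 + 1 + 2.5 = 14.5
(Check: W+ + W- = 28 should equal n(n+1)/2 = 28.)
Step 4: Test statistic W = min(W+, W-) = 13.5.
Step 5: Ties in |d|, so use the tie-corrected normal approximation.
        E[W] = n(n+1)/4 = 7*8/4 = 14.
        Tie groups: |d|=5 (t=2), |d|=7 (t=2), |d|=8 (t=2); sum(t^3 - t) = 18.
        Var[W] = n(n+1)(2n+1)/24 - sum(t^3-t)/48 = 840/24 - 18/48 = 34.625.
        z = (W - E[W]) / sqrt(Var[W]) = (13.5 - 14) / 5.8843 = -0.0850.
        Two-sided p = 2*Phi(z) = 0.932284.
Step 6: alpha = 0.1. fail to reject H0.

W+ = 13.5, W- = 14.5, W = min = 13.5, p = 0.932284, fail to reject H0.


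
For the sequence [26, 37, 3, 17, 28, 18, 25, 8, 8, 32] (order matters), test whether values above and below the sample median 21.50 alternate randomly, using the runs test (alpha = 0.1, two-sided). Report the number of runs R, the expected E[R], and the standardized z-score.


Step 1: Compute median = 21.50; label A = above, B = below.
Labels in order: AABBABABBA  (n_A = 5, n_B = 5)
Step 2: Count runs R = 7.
Step 3: Under H0 (random ordering), E[R] = 2*n_A*n_B/(n_A+n_B) + 1 = 2*5*5/10 + 1 = 6.0000.
        Var[R] = 2*n_A*n_B*(2*n_A*n_B - n_A - n_B) / ((n_A+n_B)^2 * (n_A+n_B-1)) = 2000/900 = 2.2222.
        SD[R] = 1.4907.
Step 4: Continuity-corrected z = (R - 0.5 - E[R]) / SD[R] = (7 - 0.5 - 6.0000) / 1.4907 = 0.3354.
Step 5: Two-sided p-value via normal approximation = 2*(1 - Phi(|z|)) = 0.737316.
Step 6: alpha = 0.1. fail to reject H0.

R = 7, z = 0.3354, p = 0.737316, fail to reject H0.


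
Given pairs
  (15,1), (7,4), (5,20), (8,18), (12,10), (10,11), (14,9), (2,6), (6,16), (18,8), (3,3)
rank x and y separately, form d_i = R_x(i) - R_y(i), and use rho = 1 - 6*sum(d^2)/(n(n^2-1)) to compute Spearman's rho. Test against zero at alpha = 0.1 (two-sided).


Step 1: Rank x and y separately (midranks; no ties here).
rank(x): 15->10, 7->5, 5->3, 8->6, 12->8, 10->7, 14->9, 2->1, 6->4, 18->11, 3->2
rank(y): 1->1, 4->3, 20->11, 18->10, 10->7, 11->8, 9->6, 6->4, 16->9, 8->5, 3->2
Step 2: d_i = R_x(i) - R_y(i); compute d_i^2.
  (10-1)^2=81, (5-3)^2=4, (3-11)^2=64, (6-10)^2=16, (8-7)^2=1, (7-8)^2=1, (9-6)^2=9, (1-4)^2=9, (4-9)^2=25, (11-5)^2=36, (2-2)^2=0
sum(d^2) = 246.
Step 3: rho = 1 - 6*246 / (11*(11^2 - 1)) = 1 - 1476/1320 = -0.118182.
Step 4: Under H0, t = rho * sqrt((n-2)/(1-rho^2)) = -0.3570 ~ t(9).
Step 5: Two-sided p-value from the t-distribution with 9 df = 0.729285.
Step 6: alpha = 0.1. fail to reject H0.

rho = -0.1182, p = 0.729285, fail to reject H0 at alpha = 0.1.


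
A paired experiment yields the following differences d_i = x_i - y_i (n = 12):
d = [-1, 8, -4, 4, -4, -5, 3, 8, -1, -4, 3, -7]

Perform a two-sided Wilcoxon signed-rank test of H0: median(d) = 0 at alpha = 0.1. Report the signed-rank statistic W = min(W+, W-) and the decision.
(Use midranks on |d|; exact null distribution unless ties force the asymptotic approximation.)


Step 1: Drop any zero differences (none here) and take |d_i|.
|d| = [1, 8, 4, 4, 4, 5, 3, 8, 1, 4, 3, 7]
Step 2: Midrank |d_i| (ties get averaged ranks).
ranks: |1|->1.5, |8|->11.5, |4|->6.5, |4|->6.5, |4|->6.5, |5|->9, |3|->3.5, |8|->11.5, |1|->1.5, |4|->6.5, |3|->3.5, |7|->10
Step 3: Attach original signs; sum ranks with positive sign and with negative sign.
W+ = 11.5 + 6.5 + 3.5 + 11.5 + 3.5 = 36.5
W- = 1.5 + 6.5 + 6.5 + 9 + 1.5 + 6.5 + 10 = 41.5
(Check: W+ + W- = 78 should equal n(n+1)/2 = 78.)
Step 4: Test statistic W = min(W+, W-) = 36.5.
Step 5: Ties in |d|, so use the tie-corrected normal approximation.
        E[W] = n(n+1)/4 = 12*13/4 = 39.
        Tie groups: |d|=1 (t=2), |d|=3 (t=2), |d|=4 (t=4), |d|=8 (t=2); sum(t^3 - t) = 78.
        Var[W] = n(n+1)(2n+1)/24 - sum(t^3-t)/48 = 3900/24 - 78/48 = 160.875.
        z = (W - E[W]) / sqrt(Var[W]) = (36.5 - 39) / 12.6837 = -0.1971.
        Two-sided p = 2*Phi(z) = 0.843746.
Step 6: alpha = 0.1. fail to reject H0.

W+ = 36.5, W- = 41.5, W = min = 36.5, p = 0.843746, fail to reject H0.


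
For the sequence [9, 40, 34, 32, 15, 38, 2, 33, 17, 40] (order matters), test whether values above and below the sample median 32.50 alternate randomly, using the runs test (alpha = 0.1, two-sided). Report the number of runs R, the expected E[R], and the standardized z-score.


Step 1: Compute median = 32.50; label A = above, B = below.
Labels in order: BAABBABABA  (n_A = 5, n_B = 5)
Step 2: Count runs R = 8.
Step 3: Under H0 (random ordering), E[R] = 2*n_A*n_B/(n_A+n_B) + 1 = 2*5*5/10 + 1 = 6.0000.
        Var[R] = 2*n_A*n_B*(2*n_A*n_B - n_A - n_B) / ((n_A+n_B)^2 * (n_A+n_B-1)) = 2000/900 = 2.2222.
        SD[R] = 1.4907.
Step 4: Continuity-corrected z = (R - 0.5 - E[R]) / SD[R] = (8 - 0.5 - 6.0000) / 1.4907 = 1.0062.
Step 5: Two-sided p-value via normal approximation = 2*(1 - Phi(|z|)) = 0.314305.
Step 6: alpha = 0.1. fail to reject H0.

R = 8, z = 1.0062, p = 0.314305, fail to reject H0.


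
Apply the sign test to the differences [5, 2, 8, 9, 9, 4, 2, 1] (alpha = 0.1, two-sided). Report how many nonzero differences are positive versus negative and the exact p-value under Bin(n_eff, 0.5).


Step 1: Discard zero differences. Original n = 8; n_eff = number of nonzero differences = 8.
Nonzero differences (with sign): +5, +2, +8, +9, +9, +4, +2, +1
Step 2: Count signs: positive = 8, negative = 0.
Step 3: Under H0: P(positive) = 0.5, so the number of positives S ~ Bin(8, 0.5).
Step 4: Two-sided exact p-value = sum of Bin(8,0.5) probabilities at or below the observed probability = 0.007812.
Step 5: alpha = 0.1. reject H0.

n_eff = 8, pos = 8, neg = 0, p = 0.007812, reject H0.


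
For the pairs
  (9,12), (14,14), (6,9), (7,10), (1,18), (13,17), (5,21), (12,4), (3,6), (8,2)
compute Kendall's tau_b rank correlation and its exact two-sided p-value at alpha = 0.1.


Step 1: Enumerate the 45 unordered pairs (i,j) with i<j and classify each by sign(x_j-x_i) * sign(y_j-y_i).
  (1,2):dx=+5,dy=+2->C; (1,3):dx=-3,dy=-3->C; (1,4):dx=-2,dy=-2->C; (1,5):dx=-8,dy=+6->D
  (1,6):dx=+4,dy=+5->C; (1,7):dx=-4,dy=+9->D; (1,8):dx=+3,dy=-8->D; (1,9):dx=-6,dy=-6->C
  (1,10):dx=-1,dy=-10->C; (2,3):dx=-8,dy=-5->C; (2,4):dx=-7,dy=-4->C; (2,5):dx=-13,dy=+4->D
  (2,6):dx=-1,dy=+3->D; (2,7):dx=-9,dy=+7->D; (2,8):dx=-2,dy=-10->C; (2,9):dx=-11,dy=-8->C
  (2,10):dx=-6,dy=-12->C; (3,4):dx=+1,dy=+1->C; (3,5):dx=-5,dy=+9->D; (3,6):dx=+7,dy=+8->C
  (3,7):dx=-1,dy=+12->D; (3,8):dx=+6,dy=-5->D; (3,9):dx=-3,dy=-3->C; (3,10):dx=+2,dy=-7->D
  (4,5):dx=-6,dy=+8->D; (4,6):dx=+6,dy=+7->C; (4,7):dx=-2,dy=+11->D; (4,8):dx=+5,dy=-6->D
  (4,9):dx=-4,dy=-4->C; (4,10):dx=+1,dy=-8->D; (5,6):dx=+12,dy=-1->D; (5,7):dx=+4,dy=+3->C
  (5,8):dx=+11,dy=-14->D; (5,9):dx=+2,dy=-12->D; (5,10):dx=+7,dy=-16->D; (6,7):dx=-8,dy=+4->D
  (6,8):dx=-1,dy=-13->C; (6,9):dx=-10,dy=-11->C; (6,10):dx=-5,dy=-15->C; (7,8):dx=+7,dy=-17->D
  (7,9):dx=-2,dy=-15->C; (7,10):dx=+3,dy=-19->D; (8,9):dx=-9,dy=+2->D; (8,10):dx=-4,dy=-2->C
  (9,10):dx=+5,dy=-4->D
Step 2: C = 22, D = 23, total pairs = 45.
Step 3: tau = (C - D)/(n(n-1)/2) = (22 - 23)/45 = -0.022222.
Step 4: Exact two-sided p-value (enumerate n! = 3628800 permutations of y under H0): p = 1.000000.
Step 5: alpha = 0.1. fail to reject H0.

tau_b = -0.0222 (C=22, D=23), p = 1.000000, fail to reject H0.


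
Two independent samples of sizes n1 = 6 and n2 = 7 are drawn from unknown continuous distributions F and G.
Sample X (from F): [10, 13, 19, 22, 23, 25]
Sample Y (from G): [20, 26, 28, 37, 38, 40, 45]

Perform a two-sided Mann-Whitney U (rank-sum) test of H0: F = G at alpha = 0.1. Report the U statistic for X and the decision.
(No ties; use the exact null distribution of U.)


Step 1: Combine and sort all 13 observations; assign midranks.
sorted (value, group): (10,X), (13,X), (19,X), (20,Y), (22,X), (23,X), (25,X), (26,Y), (28,Y), (37,Y), (38,Y), (40,Y), (45,Y)
ranks: 10->1, 13->2, 19->3, 20->4, 22->5, 23->6, 25->7, 26->8, 28->9, 37->10, 38->11, 40->12, 45->13
Step 2: Rank sum for X: R1 = 1 + 2 + 3 + 5 + 6 + 7 = 24.
Step 3: U_X = R1 - n1(n1+1)/2 = 24 - 6*7/2 = 24 - 21 = 3.
       U_Y = n1*n2 - U_X = 42 - 3 = 39.
Step 4: No ties, so the exact null distribution of U (based on enumerating the C(13,6) = 1716 equally likely rank assignments) gives the two-sided p-value.
Step 5: p-value = 0.008159; compare to alpha = 0.1. reject H0.

U_X = 3, p = 0.008159, reject H0 at alpha = 0.1.


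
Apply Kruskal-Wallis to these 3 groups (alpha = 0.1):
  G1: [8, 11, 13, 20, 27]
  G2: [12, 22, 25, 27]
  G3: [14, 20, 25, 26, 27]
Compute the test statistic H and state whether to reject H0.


Step 1: Combine all N = 14 observations and assign midranks.
sorted (value, group, rank): (8,G1,1), (11,G1,2), (12,G2,3), (13,G1,4), (14,G3,5), (20,G1,6.5), (20,G3,6.5), (22,G2,8), (25,G2,9.5), (25,G3,9.5), (26,G3,11), (27,G1,13), (27,G2,13), (27,G3,13)
Step 2: Sum ranks within each group.
R_1 = 26.5 (n_1 = 5)
R_2 = 33.5 (n_2 = 4)
R_3 = 45 (n_3 = 5)
Step 3: H = 12/(N(N+1)) * sum(R_i^2/n_i) - 3(N+1)
     = 12/(14*15) * (26.5^2/5 + 33.5^2/4 + 45^2/5) - 3*15
     = 0.057143 * 826.013 - 45
     = 2.200714.
Step 4: Ties present; correction factor C = 1 - 36/(14^3 - 14) = 0.986813. Corrected H = 2.200714 / 0.986813 = 2.230122.
Step 5: Under H0, H ~ chi^2(2); p-value = 0.327895.
Step 6: alpha = 0.1. fail to reject H0.

H = 2.2301, df = 2, p = 0.327895, fail to reject H0.


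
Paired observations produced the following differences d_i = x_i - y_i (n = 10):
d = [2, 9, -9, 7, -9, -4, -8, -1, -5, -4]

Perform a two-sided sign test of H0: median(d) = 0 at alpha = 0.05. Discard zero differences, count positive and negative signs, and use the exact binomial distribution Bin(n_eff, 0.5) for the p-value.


Step 1: Discard zero differences. Original n = 10; n_eff = number of nonzero differences = 10.
Nonzero differences (with sign): +2, +9, -9, +7, -9, -4, -8, -1, -5, -4
Step 2: Count signs: positive = 3, negative = 7.
Step 3: Under H0: P(positive) = 0.5, so the number of positives S ~ Bin(10, 0.5).
Step 4: Two-sided exact p-value = sum of Bin(10,0.5) probabilities at or below the observed probability = 0.343750.
Step 5: alpha = 0.05. fail to reject H0.

n_eff = 10, pos = 3, neg = 7, p = 0.343750, fail to reject H0.


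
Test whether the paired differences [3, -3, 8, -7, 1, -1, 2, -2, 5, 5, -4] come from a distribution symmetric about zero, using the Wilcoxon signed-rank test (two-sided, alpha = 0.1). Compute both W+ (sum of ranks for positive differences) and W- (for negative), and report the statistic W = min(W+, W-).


Step 1: Drop any zero differences (none here) and take |d_i|.
|d| = [3, 3, 8, 7, 1, 1, 2, 2, 5, 5, 4]
Step 2: Midrank |d_i| (ties get averaged ranks).
ranks: |3|->5.5, |3|->5.5, |8|->11, |7|->10, |1|->1.5, |1|->1.5, |2|->3.5, |2|->3.5, |5|->8.5, |5|->8.5, |4|->7
Step 3: Attach original signs; sum ranks with positive sign and with negative sign.
W+ = 5.5 + 11 + 1.5 + 3.5 + 8.5 + 8.5 = 38.5
W- = 5.5 + 10 + 1.5 + 3.5 + 7 = 27.5
(Check: W+ + W- = 66 should equal n(n+1)/2 = 66.)
Step 4: Test statistic W = min(W+, W-) = 27.5.
Step 5: Ties in |d|, so use the tie-corrected normal approximation.
        E[W] = n(n+1)/4 = 11*12/4 = 33.
        Tie groups: |d|=1 (t=2), |d|=2 (t=2), |d|=3 (t=2), |d|=5 (t=2); sum(t^3 - t) = 24.
        Var[W] = n(n+1)(2n+1)/24 - sum(t^3-t)/48 = 3036/24 - 24/48 = 126.
        z = (W - E[W]) / sqrt(Var[W]) = (27.5 - 33) / 11.2250 = -0.4900.
        Two-sided p = 2*Phi(z) = 0.624149.
Step 6: alpha = 0.1. fail to reject H0.

W+ = 38.5, W- = 27.5, W = min = 27.5, p = 0.624149, fail to reject H0.


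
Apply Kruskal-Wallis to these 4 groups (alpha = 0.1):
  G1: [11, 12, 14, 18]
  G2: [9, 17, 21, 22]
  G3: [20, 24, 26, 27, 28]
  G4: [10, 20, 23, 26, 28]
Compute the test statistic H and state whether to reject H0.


Step 1: Combine all N = 18 observations and assign midranks.
sorted (value, group, rank): (9,G2,1), (10,G4,2), (11,G1,3), (12,G1,4), (14,G1,5), (17,G2,6), (18,G1,7), (20,G3,8.5), (20,G4,8.5), (21,G2,10), (22,G2,11), (23,G4,12), (24,G3,13), (26,G3,14.5), (26,G4,14.5), (27,G3,16), (28,G3,17.5), (28,G4,17.5)
Step 2: Sum ranks within each group.
R_1 = 19 (n_1 = 4)
R_2 = 28 (n_2 = 4)
R_3 = 69.5 (n_3 = 5)
R_4 = 54.5 (n_4 = 5)
Step 3: H = 12/(N(N+1)) * sum(R_i^2/n_i) - 3(N+1)
     = 12/(18*19) * (19^2/4 + 28^2/4 + 69.5^2/5 + 54.5^2/5) - 3*19
     = 0.035088 * 1846.35 - 57
     = 7.784211.
Step 4: Ties present; correction factor C = 1 - 18/(18^3 - 18) = 0.996904. Corrected H = 7.784211 / 0.996904 = 7.808385.
Step 5: Under H0, H ~ chi^2(3); p-value = 0.050142.
Step 6: alpha = 0.1. reject H0.

H = 7.8084, df = 3, p = 0.050142, reject H0.


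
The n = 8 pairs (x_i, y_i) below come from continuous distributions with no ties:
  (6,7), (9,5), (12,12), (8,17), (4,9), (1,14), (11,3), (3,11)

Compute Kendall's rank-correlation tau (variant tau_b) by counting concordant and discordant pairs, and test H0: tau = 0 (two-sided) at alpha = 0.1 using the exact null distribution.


Step 1: Enumerate the 28 unordered pairs (i,j) with i<j and classify each by sign(x_j-x_i) * sign(y_j-y_i).
  (1,2):dx=+3,dy=-2->D; (1,3):dx=+6,dy=+5->C; (1,4):dx=+2,dy=+10->C; (1,5):dx=-2,dy=+2->D
  (1,6):dx=-5,dy=+7->D; (1,7):dx=+5,dy=-4->D; (1,8):dx=-3,dy=+4->D; (2,3):dx=+3,dy=+7->C
  (2,4):dx=-1,dy=+12->D; (2,5):dx=-5,dy=+4->D; (2,6):dx=-8,dy=+9->D; (2,7):dx=+2,dy=-2->D
  (2,8):dx=-6,dy=+6->D; (3,4):dx=-4,dy=+5->D; (3,5):dx=-8,dy=-3->C; (3,6):dx=-11,dy=+2->D
  (3,7):dx=-1,dy=-9->C; (3,8):dx=-9,dy=-1->C; (4,5):dx=-4,dy=-8->C; (4,6):dx=-7,dy=-3->C
  (4,7):dx=+3,dy=-14->D; (4,8):dx=-5,dy=-6->C; (5,6):dx=-3,dy=+5->D; (5,7):dx=+7,dy=-6->D
  (5,8):dx=-1,dy=+2->D; (6,7):dx=+10,dy=-11->D; (6,8):dx=+2,dy=-3->D; (7,8):dx=-8,dy=+8->D
Step 2: C = 9, D = 19, total pairs = 28.
Step 3: tau = (C - D)/(n(n-1)/2) = (9 - 19)/28 = -0.357143.
Step 4: Exact two-sided p-value (enumerate n! = 40320 permutations of y under H0): p = 0.275099.
Step 5: alpha = 0.1. fail to reject H0.

tau_b = -0.3571 (C=9, D=19), p = 0.275099, fail to reject H0.


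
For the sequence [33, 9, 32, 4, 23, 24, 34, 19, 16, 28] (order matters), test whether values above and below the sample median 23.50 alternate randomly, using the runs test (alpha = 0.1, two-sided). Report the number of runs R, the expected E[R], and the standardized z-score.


Step 1: Compute median = 23.50; label A = above, B = below.
Labels in order: ABABBAABBA  (n_A = 5, n_B = 5)
Step 2: Count runs R = 7.
Step 3: Under H0 (random ordering), E[R] = 2*n_A*n_B/(n_A+n_B) + 1 = 2*5*5/10 + 1 = 6.0000.
        Var[R] = 2*n_A*n_B*(2*n_A*n_B - n_A - n_B) / ((n_A+n_B)^2 * (n_A+n_B-1)) = 2000/900 = 2.2222.
        SD[R] = 1.4907.
Step 4: Continuity-corrected z = (R - 0.5 - E[R]) / SD[R] = (7 - 0.5 - 6.0000) / 1.4907 = 0.3354.
Step 5: Two-sided p-value via normal approximation = 2*(1 - Phi(|z|)) = 0.737316.
Step 6: alpha = 0.1. fail to reject H0.

R = 7, z = 0.3354, p = 0.737316, fail to reject H0.


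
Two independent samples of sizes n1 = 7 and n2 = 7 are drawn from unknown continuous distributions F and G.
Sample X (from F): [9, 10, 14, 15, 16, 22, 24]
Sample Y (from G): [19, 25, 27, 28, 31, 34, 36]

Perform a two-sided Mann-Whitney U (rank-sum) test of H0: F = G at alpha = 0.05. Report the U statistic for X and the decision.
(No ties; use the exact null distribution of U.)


Step 1: Combine and sort all 14 observations; assign midranks.
sorted (value, group): (9,X), (10,X), (14,X), (15,X), (16,X), (19,Y), (22,X), (24,X), (25,Y), (27,Y), (28,Y), (31,Y), (34,Y), (36,Y)
ranks: 9->1, 10->2, 14->3, 15->4, 16->5, 19->6, 22->7, 24->8, 25->9, 27->10, 28->11, 31->12, 34->13, 36->14
Step 2: Rank sum for X: R1 = 1 + 2 + 3 + 4 + 5 + 7 + 8 = 30.
Step 3: U_X = R1 - n1(n1+1)/2 = 30 - 7*8/2 = 30 - 28 = 2.
       U_Y = n1*n2 - U_X = 49 - 2 = 47.
Step 4: No ties, so the exact null distribution of U (based on enumerating the C(14,7) = 3432 equally likely rank assignments) gives the two-sided p-value.
Step 5: p-value = 0.002331; compare to alpha = 0.05. reject H0.

U_X = 2, p = 0.002331, reject H0 at alpha = 0.05.


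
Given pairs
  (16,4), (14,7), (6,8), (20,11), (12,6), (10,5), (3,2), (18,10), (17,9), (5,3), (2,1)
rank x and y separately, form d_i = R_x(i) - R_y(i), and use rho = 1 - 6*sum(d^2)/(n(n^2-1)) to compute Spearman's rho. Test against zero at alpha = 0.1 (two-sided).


Step 1: Rank x and y separately (midranks; no ties here).
rank(x): 16->8, 14->7, 6->4, 20->11, 12->6, 10->5, 3->2, 18->10, 17->9, 5->3, 2->1
rank(y): 4->4, 7->7, 8->8, 11->11, 6->6, 5->5, 2->2, 10->10, 9->9, 3->3, 1->1
Step 2: d_i = R_x(i) - R_y(i); compute d_i^2.
  (8-4)^2=16, (7-7)^2=0, (4-8)^2=16, (11-11)^2=0, (6-6)^2=0, (5-5)^2=0, (2-2)^2=0, (10-10)^2=0, (9-9)^2=0, (3-3)^2=0, (1-1)^2=0
sum(d^2) = 32.
Step 3: rho = 1 - 6*32 / (11*(11^2 - 1)) = 1 - 192/1320 = 0.854545.
Step 4: Under H0, t = rho * sqrt((n-2)/(1-rho^2)) = 4.9360 ~ t(9).
Step 5: Two-sided p-value from the t-distribution with 9 df = 0.000807.
Step 6: alpha = 0.1. reject H0.

rho = 0.8545, p = 0.000807, reject H0 at alpha = 0.1.


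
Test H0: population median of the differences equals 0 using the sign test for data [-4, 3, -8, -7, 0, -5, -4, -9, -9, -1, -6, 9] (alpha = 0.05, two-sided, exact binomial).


Step 1: Discard zero differences. Original n = 12; n_eff = number of nonzero differences = 11.
Nonzero differences (with sign): -4, +3, -8, -7, -5, -4, -9, -9, -1, -6, +9
Step 2: Count signs: positive = 2, negative = 9.
Step 3: Under H0: P(positive) = 0.5, so the number of positives S ~ Bin(11, 0.5).
Step 4: Two-sided exact p-value = sum of Bin(11,0.5) probabilities at or below the observed probability = 0.065430.
Step 5: alpha = 0.05. fail to reject H0.

n_eff = 11, pos = 2, neg = 9, p = 0.065430, fail to reject H0.


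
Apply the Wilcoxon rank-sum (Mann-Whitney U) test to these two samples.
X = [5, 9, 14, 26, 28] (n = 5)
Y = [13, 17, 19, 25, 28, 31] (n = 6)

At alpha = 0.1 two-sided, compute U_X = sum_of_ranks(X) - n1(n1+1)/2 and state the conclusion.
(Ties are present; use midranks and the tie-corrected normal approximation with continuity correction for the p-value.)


Step 1: Combine and sort all 11 observations; assign midranks.
sorted (value, group): (5,X), (9,X), (13,Y), (14,X), (17,Y), (19,Y), (25,Y), (26,X), (28,X), (28,Y), (31,Y)
ranks: 5->1, 9->2, 13->3, 14->4, 17->5, 19->6, 25->7, 26->8, 28->9.5, 28->9.5, 31->11
Step 2: Rank sum for X: R1 = 1 + 2 + 4 + 8 + 9.5 = 24.5.
Step 3: U_X = R1 - n1(n1+1)/2 = 24.5 - 5*6/2 = 24.5 - 15 = 9.5.
       U_Y = n1*n2 - U_X = 30 - 9.5 = 20.5.
Step 4: Ties are present, so use the tie-corrected normal approximation (with continuity correction) for the p-value.
Step 5: p-value = 0.360216; compare to alpha = 0.1. fail to reject H0.

U_X = 9.5, p = 0.360216, fail to reject H0 at alpha = 0.1.


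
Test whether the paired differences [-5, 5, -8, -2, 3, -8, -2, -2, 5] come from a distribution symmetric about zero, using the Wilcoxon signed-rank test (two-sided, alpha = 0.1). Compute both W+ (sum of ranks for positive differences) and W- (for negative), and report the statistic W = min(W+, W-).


Step 1: Drop any zero differences (none here) and take |d_i|.
|d| = [5, 5, 8, 2, 3, 8, 2, 2, 5]
Step 2: Midrank |d_i| (ties get averaged ranks).
ranks: |5|->6, |5|->6, |8|->8.5, |2|->2, |3|->4, |8|->8.5, |2|->2, |2|->2, |5|->6
Step 3: Attach original signs; sum ranks with positive sign and with negative sign.
W+ = 6 + 4 + 6 = 16
W- = 6 + 8.5 + 2 + 8.5 + 2 + 2 = 29
(Check: W+ + W- = 45 should equal n(n+1)/2 = 45.)
Step 4: Test statistic W = min(W+, W-) = 16.
Step 5: Ties in |d|, so use the tie-corrected normal approximation.
        E[W] = n(n+1)/4 = 9*10/4 = 22.5.
        Tie groups: |d|=2 (t=3), |d|=5 (t=3), |d|=8 (t=2); sum(t^3 - t) = 54.
        Var[W] = n(n+1)(2n+1)/24 - sum(t^3-t)/48 = 1710/24 - 54/48 = 70.125.
        z = (W - E[W]) / sqrt(Var[W]) = (16 - 22.5) / 8.3741 = -0.7762.
        Two-sided p = 2*Phi(z) = 0.437627.
Step 6: alpha = 0.1. fail to reject H0.

W+ = 16, W- = 29, W = min = 16, p = 0.437627, fail to reject H0.


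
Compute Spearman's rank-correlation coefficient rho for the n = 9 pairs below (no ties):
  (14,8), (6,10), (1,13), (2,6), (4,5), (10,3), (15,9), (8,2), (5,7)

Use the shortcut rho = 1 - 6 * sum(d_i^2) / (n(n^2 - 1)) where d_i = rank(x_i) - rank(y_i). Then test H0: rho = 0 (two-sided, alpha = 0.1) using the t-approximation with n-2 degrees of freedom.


Step 1: Rank x and y separately (midranks; no ties here).
rank(x): 14->8, 6->5, 1->1, 2->2, 4->3, 10->7, 15->9, 8->6, 5->4
rank(y): 8->6, 10->8, 13->9, 6->4, 5->3, 3->2, 9->7, 2->1, 7->5
Step 2: d_i = R_x(i) - R_y(i); compute d_i^2.
  (8-6)^2=4, (5-8)^2=9, (1-9)^2=64, (2-4)^2=4, (3-3)^2=0, (7-2)^2=25, (9-7)^2=4, (6-1)^2=25, (4-5)^2=1
sum(d^2) = 136.
Step 3: rho = 1 - 6*136 / (9*(9^2 - 1)) = 1 - 816/720 = -0.133333.
Step 4: Under H0, t = rho * sqrt((n-2)/(1-rho^2)) = -0.3559 ~ t(7).
Step 5: Two-sided p-value from the t-distribution with 7 df = 0.732368.
Step 6: alpha = 0.1. fail to reject H0.

rho = -0.1333, p = 0.732368, fail to reject H0 at alpha = 0.1.


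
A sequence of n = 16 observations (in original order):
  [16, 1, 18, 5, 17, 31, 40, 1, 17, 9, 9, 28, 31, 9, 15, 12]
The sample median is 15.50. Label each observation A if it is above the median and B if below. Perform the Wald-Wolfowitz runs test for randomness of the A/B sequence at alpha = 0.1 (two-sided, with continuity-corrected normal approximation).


Step 1: Compute median = 15.50; label A = above, B = below.
Labels in order: ABABAAABABBAABBB  (n_A = 8, n_B = 8)
Step 2: Count runs R = 10.
Step 3: Under H0 (random ordering), E[R] = 2*n_A*n_B/(n_A+n_B) + 1 = 2*8*8/16 + 1 = 9.0000.
        Var[R] = 2*n_A*n_B*(2*n_A*n_B - n_A - n_B) / ((n_A+n_B)^2 * (n_A+n_B-1)) = 14336/3840 = 3.7333.
        SD[R] = 1.9322.
Step 4: Continuity-corrected z = (R - 0.5 - E[R]) / SD[R] = (10 - 0.5 - 9.0000) / 1.9322 = 0.2588.
Step 5: Two-sided p-value via normal approximation = 2*(1 - Phi(|z|)) = 0.795809.
Step 6: alpha = 0.1. fail to reject H0.

R = 10, z = 0.2588, p = 0.795809, fail to reject H0.


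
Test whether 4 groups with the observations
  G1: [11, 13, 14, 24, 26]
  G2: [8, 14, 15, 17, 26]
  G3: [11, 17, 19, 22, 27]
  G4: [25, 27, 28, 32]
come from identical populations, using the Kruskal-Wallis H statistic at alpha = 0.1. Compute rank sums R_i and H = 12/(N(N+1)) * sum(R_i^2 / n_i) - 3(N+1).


Step 1: Combine all N = 19 observations and assign midranks.
sorted (value, group, rank): (8,G2,1), (11,G1,2.5), (11,G3,2.5), (13,G1,4), (14,G1,5.5), (14,G2,5.5), (15,G2,7), (17,G2,8.5), (17,G3,8.5), (19,G3,10), (22,G3,11), (24,G1,12), (25,G4,13), (26,G1,14.5), (26,G2,14.5), (27,G3,16.5), (27,G4,16.5), (28,G4,18), (32,G4,19)
Step 2: Sum ranks within each group.
R_1 = 38.5 (n_1 = 5)
R_2 = 36.5 (n_2 = 5)
R_3 = 48.5 (n_3 = 5)
R_4 = 66.5 (n_4 = 4)
Step 3: H = 12/(N(N+1)) * sum(R_i^2/n_i) - 3(N+1)
     = 12/(19*20) * (38.5^2/5 + 36.5^2/5 + 48.5^2/5 + 66.5^2/4) - 3*20
     = 0.031579 * 2138.91 - 60
     = 7.544605.
Step 4: Ties present; correction factor C = 1 - 30/(19^3 - 19) = 0.995614. Corrected H = 7.544605 / 0.995614 = 7.577841.
Step 5: Under H0, H ~ chi^2(3); p-value = 0.055592.
Step 6: alpha = 0.1. reject H0.

H = 7.5778, df = 3, p = 0.055592, reject H0.


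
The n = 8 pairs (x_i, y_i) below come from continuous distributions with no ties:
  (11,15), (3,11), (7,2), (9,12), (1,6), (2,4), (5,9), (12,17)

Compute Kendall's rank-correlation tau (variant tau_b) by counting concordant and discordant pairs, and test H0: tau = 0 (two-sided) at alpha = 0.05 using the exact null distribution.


Step 1: Enumerate the 28 unordered pairs (i,j) with i<j and classify each by sign(x_j-x_i) * sign(y_j-y_i).
  (1,2):dx=-8,dy=-4->C; (1,3):dx=-4,dy=-13->C; (1,4):dx=-2,dy=-3->C; (1,5):dx=-10,dy=-9->C
  (1,6):dx=-9,dy=-11->C; (1,7):dx=-6,dy=-6->C; (1,8):dx=+1,dy=+2->C; (2,3):dx=+4,dy=-9->D
  (2,4):dx=+6,dy=+1->C; (2,5):dx=-2,dy=-5->C; (2,6):dx=-1,dy=-7->C; (2,7):dx=+2,dy=-2->D
  (2,8):dx=+9,dy=+6->C; (3,4):dx=+2,dy=+10->C; (3,5):dx=-6,dy=+4->D; (3,6):dx=-5,dy=+2->D
  (3,7):dx=-2,dy=+7->D; (3,8):dx=+5,dy=+15->C; (4,5):dx=-8,dy=-6->C; (4,6):dx=-7,dy=-8->C
  (4,7):dx=-4,dy=-3->C; (4,8):dx=+3,dy=+5->C; (5,6):dx=+1,dy=-2->D; (5,7):dx=+4,dy=+3->C
  (5,8):dx=+11,dy=+11->C; (6,7):dx=+3,dy=+5->C; (6,8):dx=+10,dy=+13->C; (7,8):dx=+7,dy=+8->C
Step 2: C = 22, D = 6, total pairs = 28.
Step 3: tau = (C - D)/(n(n-1)/2) = (22 - 6)/28 = 0.571429.
Step 4: Exact two-sided p-value (enumerate n! = 40320 permutations of y under H0): p = 0.061012.
Step 5: alpha = 0.05. fail to reject H0.

tau_b = 0.5714 (C=22, D=6), p = 0.061012, fail to reject H0.


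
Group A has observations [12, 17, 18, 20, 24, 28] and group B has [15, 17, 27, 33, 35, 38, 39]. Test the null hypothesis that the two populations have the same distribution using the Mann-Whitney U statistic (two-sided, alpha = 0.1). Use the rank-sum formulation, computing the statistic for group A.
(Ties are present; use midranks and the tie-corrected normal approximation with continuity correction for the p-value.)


Step 1: Combine and sort all 13 observations; assign midranks.
sorted (value, group): (12,X), (15,Y), (17,X), (17,Y), (18,X), (20,X), (24,X), (27,Y), (28,X), (33,Y), (35,Y), (38,Y), (39,Y)
ranks: 12->1, 15->2, 17->3.5, 17->3.5, 18->5, 20->6, 24->7, 27->8, 28->9, 33->10, 35->11, 38->12, 39->13
Step 2: Rank sum for X: R1 = 1 + 3.5 + 5 + 6 + 7 + 9 = 31.5.
Step 3: U_X = R1 - n1(n1+1)/2 = 31.5 - 6*7/2 = 31.5 - 21 = 10.5.
       U_Y = n1*n2 - U_X = 42 - 10.5 = 31.5.
Step 4: Ties are present, so use the tie-corrected normal approximation (with continuity correction) for the p-value.
Step 5: p-value = 0.152563; compare to alpha = 0.1. fail to reject H0.

U_X = 10.5, p = 0.152563, fail to reject H0 at alpha = 0.1.


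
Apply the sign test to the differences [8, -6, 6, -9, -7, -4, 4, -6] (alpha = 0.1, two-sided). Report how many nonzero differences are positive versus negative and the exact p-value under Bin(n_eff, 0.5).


Step 1: Discard zero differences. Original n = 8; n_eff = number of nonzero differences = 8.
Nonzero differences (with sign): +8, -6, +6, -9, -7, -4, +4, -6
Step 2: Count signs: positive = 3, negative = 5.
Step 3: Under H0: P(positive) = 0.5, so the number of positives S ~ Bin(8, 0.5).
Step 4: Two-sided exact p-value = sum of Bin(8,0.5) probabilities at or below the observed probability = 0.726562.
Step 5: alpha = 0.1. fail to reject H0.

n_eff = 8, pos = 3, neg = 5, p = 0.726562, fail to reject H0.
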